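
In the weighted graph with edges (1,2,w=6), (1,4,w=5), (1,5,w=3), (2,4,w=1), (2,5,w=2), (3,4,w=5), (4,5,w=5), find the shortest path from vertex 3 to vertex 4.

Step 1: Build adjacency list with weights:
  1: 2(w=6), 4(w=5), 5(w=3)
  2: 1(w=6), 4(w=1), 5(w=2)
  3: 4(w=5)
  4: 1(w=5), 2(w=1), 3(w=5), 5(w=5)
  5: 1(w=3), 2(w=2), 4(w=5)

Step 2: Apply Dijkstra's algorithm from vertex 3:
  Visit vertex 3 (distance=0)
    Update dist[4] = 5
  Visit vertex 4 (distance=5)
    Update dist[1] = 10
    Update dist[2] = 6
    Update dist[5] = 10

Step 3: Shortest path: 3 -> 4
Total weight: 5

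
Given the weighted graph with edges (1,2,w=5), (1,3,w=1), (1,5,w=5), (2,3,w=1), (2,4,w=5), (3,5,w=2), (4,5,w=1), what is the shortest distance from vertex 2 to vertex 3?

Step 1: Build adjacency list with weights:
  1: 2(w=5), 3(w=1), 5(w=5)
  2: 1(w=5), 3(w=1), 4(w=5)
  3: 1(w=1), 2(w=1), 5(w=2)
  4: 2(w=5), 5(w=1)
  5: 1(w=5), 3(w=2), 4(w=1)

Step 2: Apply Dijkstra's algorithm from vertex 2:
  Visit vertex 2 (distance=0)
    Update dist[1] = 5
    Update dist[3] = 1
    Update dist[4] = 5
  Visit vertex 3 (distance=1)
    Update dist[1] = 2
    Update dist[5] = 3

Step 3: Shortest path: 2 -> 3
Total weight: 1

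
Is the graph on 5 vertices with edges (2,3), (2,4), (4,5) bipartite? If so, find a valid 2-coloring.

Step 1: Attempt 2-coloring using BFS:
  Start at vertex 1, assign color 0
  Start new component at vertex 2, assign color 0
  Color vertex 3 with color 1 (neighbor of 2)
  Color vertex 4 with color 1 (neighbor of 2)
  Color vertex 5 with color 0 (neighbor of 4)

Step 2: 2-coloring succeeded. No conflicts found.
  Set A (color 0): {1, 2, 5}
  Set B (color 1): {3, 4}

The graph is bipartite with partition {1, 2, 5}, {3, 4}.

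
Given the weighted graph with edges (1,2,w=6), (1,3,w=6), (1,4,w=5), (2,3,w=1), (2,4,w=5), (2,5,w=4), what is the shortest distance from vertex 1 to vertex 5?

Step 1: Build adjacency list with weights:
  1: 2(w=6), 3(w=6), 4(w=5)
  2: 1(w=6), 3(w=1), 4(w=5), 5(w=4)
  3: 1(w=6), 2(w=1)
  4: 1(w=5), 2(w=5)
  5: 2(w=4)

Step 2: Apply Dijkstra's algorithm from vertex 1:
  Visit vertex 1 (distance=0)
    Update dist[2] = 6
    Update dist[3] = 6
    Update dist[4] = 5
  Visit vertex 4 (distance=5)
  Visit vertex 2 (distance=6)
    Update dist[5] = 10
  Visit vertex 3 (distance=6)
  Visit vertex 5 (distance=10)

Step 3: Shortest path: 1 -> 2 -> 5
Total weight: 6 + 4 = 10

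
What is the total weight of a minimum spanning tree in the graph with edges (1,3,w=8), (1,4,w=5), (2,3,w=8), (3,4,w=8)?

Apply Kruskal's algorithm (sort edges by weight, add if no cycle):

Sorted edges by weight:
  (1,4) w=5
  (1,3) w=8
  (2,3) w=8
  (3,4) w=8

Add edge (1,4) w=5 -- no cycle. Running total: 5
Add edge (1,3) w=8 -- no cycle. Running total: 13
Add edge (2,3) w=8 -- no cycle. Running total: 21

MST edges: (1,4,w=5), (1,3,w=8), (2,3,w=8)
Total MST weight: 5 + 8 + 8 = 21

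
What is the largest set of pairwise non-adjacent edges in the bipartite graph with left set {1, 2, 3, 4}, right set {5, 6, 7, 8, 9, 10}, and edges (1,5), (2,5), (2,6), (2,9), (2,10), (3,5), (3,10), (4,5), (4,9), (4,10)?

Step 1: List the neighbors of each left vertex:
  1: 5
  2: 5, 6, 9, 10
  3: 5, 10
  4: 5, 9, 10

Step 2: Greedily match left vertices, then look for augmenting paths:
  Match 1 -- 5
  Match 2 -- 6
  Match 3 -- 10
  Match 4 -- 9
  No augmenting path remains.

Step 3: Verify this is maximum:
  Matching size 4 = min(|L|, |R|) = min(4, 6), which is an upper bound, so this matching is maximum.

Maximum matching: {(1,5), (2,6), (3,10), (4,9)}
Size: 4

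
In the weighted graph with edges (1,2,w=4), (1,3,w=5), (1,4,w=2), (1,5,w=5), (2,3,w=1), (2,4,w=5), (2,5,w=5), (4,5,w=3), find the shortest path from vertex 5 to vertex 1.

Step 1: Build adjacency list with weights:
  1: 2(w=4), 3(w=5), 4(w=2), 5(w=5)
  2: 1(w=4), 3(w=1), 4(w=5), 5(w=5)
  3: 1(w=5), 2(w=1)
  4: 1(w=2), 2(w=5), 5(w=3)
  5: 1(w=5), 2(w=5), 4(w=3)

Step 2: Apply Dijkstra's algorithm from vertex 5:
  Visit vertex 5 (distance=0)
    Update dist[1] = 5
    Update dist[2] = 5
    Update dist[4] = 3
  Visit vertex 4 (distance=3)
  Visit vertex 1 (distance=5)
    Update dist[3] = 10

Step 3: Shortest path: 5 -> 1
Total weight: 5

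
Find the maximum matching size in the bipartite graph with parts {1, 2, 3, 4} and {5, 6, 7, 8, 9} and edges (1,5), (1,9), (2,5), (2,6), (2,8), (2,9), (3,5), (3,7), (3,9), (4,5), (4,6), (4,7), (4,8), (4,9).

Step 1: List the neighbors of each left vertex:
  1: 5, 9
  2: 5, 6, 8, 9
  3: 5, 7, 9
  4: 5, 6, 7, 8, 9

Step 2: Greedily match left vertices, then look for augmenting paths:
  Match 1 -- 5
  Match 2 -- 6
  Match 3 -- 7
  Match 4 -- 8
  No augmenting path remains.

Step 3: Verify this is maximum:
  Matching size 4 = min(|L|, |R|) = min(4, 5), which is an upper bound, so this matching is maximum.

Maximum matching: {(1,5), (2,6), (3,7), (4,8)}
Size: 4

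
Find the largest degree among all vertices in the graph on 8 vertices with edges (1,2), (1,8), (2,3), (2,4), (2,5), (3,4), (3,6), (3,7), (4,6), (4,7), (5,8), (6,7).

Step 1: Count edges incident to each vertex:
  deg(1) = 2 (neighbors: 2, 8)
  deg(2) = 4 (neighbors: 1, 3, 4, 5)
  deg(3) = 4 (neighbors: 2, 4, 6, 7)
  deg(4) = 4 (neighbors: 2, 3, 6, 7)
  deg(5) = 2 (neighbors: 2, 8)
  deg(6) = 3 (neighbors: 3, 4, 7)
  deg(7) = 3 (neighbors: 3, 4, 6)
  deg(8) = 2 (neighbors: 1, 5)

Step 2: Find maximum:
  max(2, 4, 4, 4, 2, 3, 3, 2) = 4 (vertex 2)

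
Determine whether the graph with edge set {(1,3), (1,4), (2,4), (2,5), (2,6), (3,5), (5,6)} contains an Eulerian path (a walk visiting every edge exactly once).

Step 1: Find the degree of each vertex:
  deg(1) = 2
  deg(2) = 3
  deg(3) = 2
  deg(4) = 2
  deg(5) = 3
  deg(6) = 2

Step 2: Count vertices with odd degree:
  Odd-degree vertices: 2, 5 (2 total)

Step 3: Apply Euler's theorem:
  - Eulerian circuit exists iff graph is connected and all vertices have even degree
  - Eulerian path exists iff graph is connected and has 0 or 2 odd-degree vertices

Graph is connected with exactly 2 odd-degree vertices (2, 5).
Eulerian path exists (starting and ending at the odd-degree vertices), but no Eulerian circuit.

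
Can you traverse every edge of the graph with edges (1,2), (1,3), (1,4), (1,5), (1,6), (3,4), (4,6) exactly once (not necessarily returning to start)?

Step 1: Find the degree of each vertex:
  deg(1) = 5
  deg(2) = 1
  deg(3) = 2
  deg(4) = 3
  deg(5) = 1
  deg(6) = 2

Step 2: Count vertices with odd degree:
  Odd-degree vertices: 1, 2, 4, 5 (4 total)

Step 3: Apply Euler's theorem:
  - Eulerian circuit exists iff graph is connected and all vertices have even degree
  - Eulerian path exists iff graph is connected and has 0 or 2 odd-degree vertices

Graph has 4 odd-degree vertices (need 0 or 2).
Neither Eulerian path nor Eulerian circuit exists.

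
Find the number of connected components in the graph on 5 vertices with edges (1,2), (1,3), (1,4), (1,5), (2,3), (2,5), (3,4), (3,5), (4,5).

Step 1: Build adjacency list from edges:
  1: 2, 3, 4, 5
  2: 1, 3, 5
  3: 1, 2, 4, 5
  4: 1, 3, 5
  5: 1, 2, 3, 4

Step 2: Run BFS/DFS from vertex 1:
  Visited: {1, 2, 3, 4, 5}
  Reached 5 of 5 vertices

Step 3: All 5 vertices reached from vertex 1, so the graph is connected.
Number of connected components: 1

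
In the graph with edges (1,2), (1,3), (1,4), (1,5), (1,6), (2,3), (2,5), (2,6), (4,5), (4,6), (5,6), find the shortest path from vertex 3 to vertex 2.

Step 1: Build adjacency list:
  1: 2, 3, 4, 5, 6
  2: 1, 3, 5, 6
  3: 1, 2
  4: 1, 5, 6
  5: 1, 2, 4, 6
  6: 1, 2, 4, 5

Step 2: BFS from vertex 3 to find shortest path to 2:
  vertex 1 reached at distance 1
  vertex 2 reached at distance 1

Step 3: Shortest path: 3 -> 2
Path length: 1 edge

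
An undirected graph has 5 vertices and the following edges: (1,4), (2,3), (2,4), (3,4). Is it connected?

Step 1: Build adjacency list from edges:
  1: 4
  2: 3, 4
  3: 2, 4
  4: 1, 2, 3
  5: (none)

Step 2: Run BFS/DFS from vertex 1:
  Visited: {1, 4, 2, 3}
  Reached 4 of 5 vertices

Step 3: Only 4 of 5 vertices reached. Graph is disconnected.
Connected components: {1, 2, 3, 4}, {5}
Answer: No, the graph is not connected (2 components).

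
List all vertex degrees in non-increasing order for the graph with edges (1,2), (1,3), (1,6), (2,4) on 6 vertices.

Step 1: Count edges incident to each vertex:
  deg(1) = 3 (neighbors: 2, 3, 6)
  deg(2) = 2 (neighbors: 1, 4)
  deg(3) = 1 (neighbors: 1)
  deg(4) = 1 (neighbors: 2)
  deg(5) = 0 (neighbors: none)
  deg(6) = 1 (neighbors: 1)

Step 2: Sort degrees in non-increasing order:
  Degrees: [3, 2, 1, 1, 0, 1] -> sorted: [3, 2, 1, 1, 1, 0]

Degree sequence: [3, 2, 1, 1, 1, 0]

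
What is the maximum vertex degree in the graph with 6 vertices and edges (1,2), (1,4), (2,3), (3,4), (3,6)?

Step 1: Count edges incident to each vertex:
  deg(1) = 2 (neighbors: 2, 4)
  deg(2) = 2 (neighbors: 1, 3)
  deg(3) = 3 (neighbors: 2, 4, 6)
  deg(4) = 2 (neighbors: 1, 3)
  deg(5) = 0 (neighbors: none)
  deg(6) = 1 (neighbors: 3)

Step 2: Find maximum:
  max(2, 2, 3, 2, 0, 1) = 3 (vertex 3)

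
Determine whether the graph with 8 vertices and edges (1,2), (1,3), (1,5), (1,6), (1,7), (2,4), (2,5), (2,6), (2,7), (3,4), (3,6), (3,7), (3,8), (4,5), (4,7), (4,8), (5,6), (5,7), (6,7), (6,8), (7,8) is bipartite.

Step 1: Attempt 2-coloring using BFS:
  Start at vertex 1, assign color 0
  Color vertex 2 with color 1 (neighbor of 1)
  Color vertex 3 with color 1 (neighbor of 1)
  Color vertex 5 with color 1 (neighbor of 1)
  Color vertex 6 with color 1 (neighbor of 1)
  Color vertex 7 with color 1 (neighbor of 1)
  Color vertex 4 with color 0 (neighbor of 2)

Step 2: Conflict found! Vertices 2 and 5 are adjacent but have the same color.
This means the graph contains an odd cycle.

The graph is NOT bipartite.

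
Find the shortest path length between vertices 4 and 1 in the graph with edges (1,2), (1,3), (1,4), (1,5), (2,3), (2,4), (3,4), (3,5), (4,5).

Step 1: Build adjacency list:
  1: 2, 3, 4, 5
  2: 1, 3, 4
  3: 1, 2, 4, 5
  4: 1, 2, 3, 5
  5: 1, 3, 4

Step 2: BFS from vertex 4 to find shortest path to 1:
  vertex 1 reached at distance 1

Step 3: Shortest path: 4 -> 1
Path length: 1 edge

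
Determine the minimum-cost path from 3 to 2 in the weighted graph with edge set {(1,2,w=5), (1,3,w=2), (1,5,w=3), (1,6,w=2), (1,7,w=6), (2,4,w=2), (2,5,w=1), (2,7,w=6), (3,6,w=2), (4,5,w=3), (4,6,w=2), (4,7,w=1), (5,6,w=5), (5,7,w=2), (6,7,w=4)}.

Step 1: Build adjacency list with weights:
  1: 2(w=5), 3(w=2), 5(w=3), 6(w=2), 7(w=6)
  2: 1(w=5), 4(w=2), 5(w=1), 7(w=6)
  3: 1(w=2), 6(w=2)
  4: 2(w=2), 5(w=3), 6(w=2), 7(w=1)
  5: 1(w=3), 2(w=1), 4(w=3), 6(w=5), 7(w=2)
  6: 1(w=2), 3(w=2), 4(w=2), 5(w=5), 7(w=4)
  7: 1(w=6), 2(w=6), 4(w=1), 5(w=2), 6(w=4)

Step 2: Apply Dijkstra's algorithm from vertex 3:
  Visit vertex 3 (distance=0)
    Update dist[1] = 2
    Update dist[6] = 2
  Visit vertex 1 (distance=2)
    Update dist[2] = 7
    Update dist[5] = 5
    Update dist[7] = 8
  Visit vertex 6 (distance=2)
    Update dist[4] = 4
    Update dist[7] = 6
  Visit vertex 4 (distance=4)
    Update dist[2] = 6
    Update dist[7] = 5
  Visit vertex 5 (distance=5)
  Visit vertex 7 (distance=5)
  Visit vertex 2 (distance=6)

Step 3: Shortest path: 3 -> 1 -> 5 -> 2
Total weight: 2 + 3 + 1 = 6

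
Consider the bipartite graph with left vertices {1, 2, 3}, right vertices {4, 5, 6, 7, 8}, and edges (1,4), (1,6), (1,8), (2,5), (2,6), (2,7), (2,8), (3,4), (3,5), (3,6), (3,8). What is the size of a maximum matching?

Step 1: List the neighbors of each left vertex:
  1: 4, 6, 8
  2: 5, 6, 7, 8
  3: 4, 5, 6, 8

Step 2: Greedily match left vertices, then look for augmenting paths:
  Match 1 -- 4
  Match 2 -- 5
  Match 3 -- 6
  No augmenting path remains.

Step 3: Verify this is maximum:
  Matching size 3 = min(|L|, |R|) = min(3, 5), which is an upper bound, so this matching is maximum.

Maximum matching: {(1,4), (2,5), (3,6)}
Size: 3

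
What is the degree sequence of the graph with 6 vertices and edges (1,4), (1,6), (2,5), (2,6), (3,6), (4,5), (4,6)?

Step 1: Count edges incident to each vertex:
  deg(1) = 2 (neighbors: 4, 6)
  deg(2) = 2 (neighbors: 5, 6)
  deg(3) = 1 (neighbors: 6)
  deg(4) = 3 (neighbors: 1, 5, 6)
  deg(5) = 2 (neighbors: 2, 4)
  deg(6) = 4 (neighbors: 1, 2, 3, 4)

Step 2: Sort degrees in non-increasing order:
  Degrees: [2, 2, 1, 3, 2, 4] -> sorted: [4, 3, 2, 2, 2, 1]

Degree sequence: [4, 3, 2, 2, 2, 1]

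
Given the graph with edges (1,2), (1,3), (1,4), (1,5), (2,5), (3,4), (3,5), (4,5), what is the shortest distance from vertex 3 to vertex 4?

Step 1: Build adjacency list:
  1: 2, 3, 4, 5
  2: 1, 5
  3: 1, 4, 5
  4: 1, 3, 5
  5: 1, 2, 3, 4

Step 2: BFS from vertex 3 to find shortest path to 4:
  vertex 1 reached at distance 1
  vertex 4 reached at distance 1

Step 3: Shortest path: 3 -> 4
Path length: 1 edge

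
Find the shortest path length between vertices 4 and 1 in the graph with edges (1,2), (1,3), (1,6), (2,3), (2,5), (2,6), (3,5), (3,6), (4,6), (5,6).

Step 1: Build adjacency list:
  1: 2, 3, 6
  2: 1, 3, 5, 6
  3: 1, 2, 5, 6
  4: 6
  5: 2, 3, 6
  6: 1, 2, 3, 4, 5

Step 2: BFS from vertex 4 to find shortest path to 1:
  vertex 6 reached at distance 1
  vertex 1 reached at distance 2

Step 3: Shortest path: 4 -> 6 -> 1
Path length: 2 edges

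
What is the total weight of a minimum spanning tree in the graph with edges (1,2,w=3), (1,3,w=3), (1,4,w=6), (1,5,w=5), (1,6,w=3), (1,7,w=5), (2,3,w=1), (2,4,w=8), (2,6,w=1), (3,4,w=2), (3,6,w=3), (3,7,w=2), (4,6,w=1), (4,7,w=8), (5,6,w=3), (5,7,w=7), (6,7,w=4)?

Apply Kruskal's algorithm (sort edges by weight, add if no cycle):

Sorted edges by weight:
  (2,6) w=1
  (2,3) w=1
  (4,6) w=1
  (3,7) w=2
  (3,4) w=2
  (1,2) w=3
  (1,3) w=3
  (1,6) w=3
  (3,6) w=3
  (5,6) w=3
  (6,7) w=4
  (1,7) w=5
  (1,5) w=5
  (1,4) w=6
  (5,7) w=7
  (2,4) w=8
  (4,7) w=8

Add edge (2,6) w=1 -- no cycle. Running total: 1
Add edge (2,3) w=1 -- no cycle. Running total: 2
Add edge (4,6) w=1 -- no cycle. Running total: 3
Add edge (3,7) w=2 -- no cycle. Running total: 5
Skip edge (3,4) w=2 -- would create cycle
Add edge (1,2) w=3 -- no cycle. Running total: 8
Skip edge (1,3) w=3 -- would create cycle
Skip edge (1,6) w=3 -- would create cycle
Skip edge (3,6) w=3 -- would create cycle
Add edge (5,6) w=3 -- no cycle. Running total: 11

MST edges: (2,6,w=1), (2,3,w=1), (4,6,w=1), (3,7,w=2), (1,2,w=3), (5,6,w=3)
Total MST weight: 1 + 1 + 1 + 2 + 3 + 3 = 11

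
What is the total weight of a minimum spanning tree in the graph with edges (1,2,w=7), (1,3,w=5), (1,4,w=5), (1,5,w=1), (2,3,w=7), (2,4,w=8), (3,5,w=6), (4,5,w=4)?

Apply Kruskal's algorithm (sort edges by weight, add if no cycle):

Sorted edges by weight:
  (1,5) w=1
  (4,5) w=4
  (1,4) w=5
  (1,3) w=5
  (3,5) w=6
  (1,2) w=7
  (2,3) w=7
  (2,4) w=8

Add edge (1,5) w=1 -- no cycle. Running total: 1
Add edge (4,5) w=4 -- no cycle. Running total: 5
Skip edge (1,4) w=5 -- would create cycle
Add edge (1,3) w=5 -- no cycle. Running total: 10
Skip edge (3,5) w=6 -- would create cycle
Add edge (1,2) w=7 -- no cycle. Running total: 17

MST edges: (1,5,w=1), (4,5,w=4), (1,3,w=5), (1,2,w=7)
Total MST weight: 1 + 4 + 5 + 7 = 17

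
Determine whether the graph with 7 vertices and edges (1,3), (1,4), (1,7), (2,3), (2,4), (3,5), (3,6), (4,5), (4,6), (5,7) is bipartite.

Step 1: Attempt 2-coloring using BFS:
  Start at vertex 1, assign color 0
  Color vertex 3 with color 1 (neighbor of 1)
  Color vertex 4 with color 1 (neighbor of 1)
  Color vertex 7 with color 1 (neighbor of 1)
  Color vertex 2 with color 0 (neighbor of 3)
  Color vertex 5 with color 0 (neighbor of 3)
  Color vertex 6 with color 0 (neighbor of 3)

Step 2: 2-coloring succeeded. No conflicts found.
  Set A (color 0): {1, 2, 5, 6}
  Set B (color 1): {3, 4, 7}

The graph is bipartite with partition {1, 2, 5, 6}, {3, 4, 7}.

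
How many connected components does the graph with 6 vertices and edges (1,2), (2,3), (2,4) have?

Step 1: Build adjacency list from edges:
  1: 2
  2: 1, 3, 4
  3: 2
  4: 2
  5: (none)
  6: (none)

Step 2: Run BFS/DFS from vertex 1:
  Visited: {1, 2, 3, 4}
  Reached 4 of 6 vertices

Step 3: Only 4 of 6 vertices reached. Graph is disconnected.
Connected components: {1, 2, 3, 4}, {5}, {6}
Number of connected components: 3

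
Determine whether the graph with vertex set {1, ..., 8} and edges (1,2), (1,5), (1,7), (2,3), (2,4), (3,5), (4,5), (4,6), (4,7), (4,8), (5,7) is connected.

Step 1: Build adjacency list from edges:
  1: 2, 5, 7
  2: 1, 3, 4
  3: 2, 5
  4: 2, 5, 6, 7, 8
  5: 1, 3, 4, 7
  6: 4
  7: 1, 4, 5
  8: 4

Step 2: Run BFS/DFS from vertex 1:
  Visited: {1, 2, 5, 7, 3, 4, 6, 8}
  Reached 8 of 8 vertices

Step 3: All 8 vertices reached from vertex 1, so the graph is connected.
Answer: Yes, the graph is connected.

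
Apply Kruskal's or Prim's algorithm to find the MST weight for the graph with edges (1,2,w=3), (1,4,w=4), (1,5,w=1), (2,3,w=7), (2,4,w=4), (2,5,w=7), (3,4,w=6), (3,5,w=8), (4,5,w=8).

Apply Kruskal's algorithm (sort edges by weight, add if no cycle):

Sorted edges by weight:
  (1,5) w=1
  (1,2) w=3
  (1,4) w=4
  (2,4) w=4
  (3,4) w=6
  (2,5) w=7
  (2,3) w=7
  (3,5) w=8
  (4,5) w=8

Add edge (1,5) w=1 -- no cycle. Running total: 1
Add edge (1,2) w=3 -- no cycle. Running total: 4
Add edge (1,4) w=4 -- no cycle. Running total: 8
Skip edge (2,4) w=4 -- would create cycle
Add edge (3,4) w=6 -- no cycle. Running total: 14

MST edges: (1,5,w=1), (1,2,w=3), (1,4,w=4), (3,4,w=6)
Total MST weight: 1 + 3 + 4 + 6 = 14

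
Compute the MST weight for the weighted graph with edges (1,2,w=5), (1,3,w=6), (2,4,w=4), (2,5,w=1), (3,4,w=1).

Apply Kruskal's algorithm (sort edges by weight, add if no cycle):

Sorted edges by weight:
  (2,5) w=1
  (3,4) w=1
  (2,4) w=4
  (1,2) w=5
  (1,3) w=6

Add edge (2,5) w=1 -- no cycle. Running total: 1
Add edge (3,4) w=1 -- no cycle. Running total: 2
Add edge (2,4) w=4 -- no cycle. Running total: 6
Add edge (1,2) w=5 -- no cycle. Running total: 11

MST edges: (2,5,w=1), (3,4,w=1), (2,4,w=4), (1,2,w=5)
Total MST weight: 1 + 1 + 4 + 5 = 11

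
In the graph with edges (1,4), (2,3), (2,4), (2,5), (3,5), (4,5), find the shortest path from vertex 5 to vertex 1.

Step 1: Build adjacency list:
  1: 4
  2: 3, 4, 5
  3: 2, 5
  4: 1, 2, 5
  5: 2, 3, 4

Step 2: BFS from vertex 5 to find shortest path to 1:
  vertex 2 reached at distance 1
  vertex 3 reached at distance 1
  vertex 4 reached at distance 1
  vertex 1 reached at distance 2

Step 3: Shortest path: 5 -> 4 -> 1
Path length: 2 edges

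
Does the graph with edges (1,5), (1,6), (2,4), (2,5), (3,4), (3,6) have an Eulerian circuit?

Step 1: Find the degree of each vertex:
  deg(1) = 2
  deg(2) = 2
  deg(3) = 2
  deg(4) = 2
  deg(5) = 2
  deg(6) = 2

Step 2: Count vertices with odd degree:
  All vertices have even degree (0 odd-degree vertices)

Step 3: Apply Euler's theorem:
  - Eulerian circuit exists iff graph is connected and all vertices have even degree
  - Eulerian path exists iff graph is connected and has 0 or 2 odd-degree vertices

Graph is connected with 0 odd-degree vertices.
Both Eulerian circuit and Eulerian path exist.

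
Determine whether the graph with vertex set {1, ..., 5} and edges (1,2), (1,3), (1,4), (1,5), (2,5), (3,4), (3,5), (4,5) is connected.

Step 1: Build adjacency list from edges:
  1: 2, 3, 4, 5
  2: 1, 5
  3: 1, 4, 5
  4: 1, 3, 5
  5: 1, 2, 3, 4

Step 2: Run BFS/DFS from vertex 1:
  Visited: {1, 2, 3, 4, 5}
  Reached 5 of 5 vertices

Step 3: All 5 vertices reached from vertex 1, so the graph is connected.
Answer: Yes, the graph is connected.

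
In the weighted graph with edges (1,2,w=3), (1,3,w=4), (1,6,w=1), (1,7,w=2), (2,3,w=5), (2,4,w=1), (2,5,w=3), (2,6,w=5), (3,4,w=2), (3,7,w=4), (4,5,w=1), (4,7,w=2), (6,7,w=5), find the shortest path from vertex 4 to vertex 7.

Step 1: Build adjacency list with weights:
  1: 2(w=3), 3(w=4), 6(w=1), 7(w=2)
  2: 1(w=3), 3(w=5), 4(w=1), 5(w=3), 6(w=5)
  3: 1(w=4), 2(w=5), 4(w=2), 7(w=4)
  4: 2(w=1), 3(w=2), 5(w=1), 7(w=2)
  5: 2(w=3), 4(w=1)
  6: 1(w=1), 2(w=5), 7(w=5)
  7: 1(w=2), 3(w=4), 4(w=2), 6(w=5)

Step 2: Apply Dijkstra's algorithm from vertex 4:
  Visit vertex 4 (distance=0)
    Update dist[2] = 1
    Update dist[3] = 2
    Update dist[5] = 1
    Update dist[7] = 2
  Visit vertex 2 (distance=1)
    Update dist[1] = 4
    Update dist[6] = 6
  Visit vertex 5 (distance=1)
  Visit vertex 3 (distance=2)
  Visit vertex 7 (distance=2)

Step 3: Shortest path: 4 -> 7
Total weight: 2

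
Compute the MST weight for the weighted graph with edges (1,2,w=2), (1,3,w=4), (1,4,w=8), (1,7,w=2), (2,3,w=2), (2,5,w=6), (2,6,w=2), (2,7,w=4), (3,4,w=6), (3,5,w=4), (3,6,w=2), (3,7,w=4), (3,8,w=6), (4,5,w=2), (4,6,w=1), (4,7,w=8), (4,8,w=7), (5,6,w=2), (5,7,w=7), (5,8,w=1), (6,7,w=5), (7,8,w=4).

Apply Kruskal's algorithm (sort edges by weight, add if no cycle):

Sorted edges by weight:
  (4,6) w=1
  (5,8) w=1
  (1,7) w=2
  (1,2) w=2
  (2,3) w=2
  (2,6) w=2
  (3,6) w=2
  (4,5) w=2
  (5,6) w=2
  (1,3) w=4
  (2,7) w=4
  (3,5) w=4
  (3,7) w=4
  (7,8) w=4
  (6,7) w=5
  (2,5) w=6
  (3,8) w=6
  (3,4) w=6
  (4,8) w=7
  (5,7) w=7
  (1,4) w=8
  (4,7) w=8

Add edge (4,6) w=1 -- no cycle. Running total: 1
Add edge (5,8) w=1 -- no cycle. Running total: 2
Add edge (1,7) w=2 -- no cycle. Running total: 4
Add edge (1,2) w=2 -- no cycle. Running total: 6
Add edge (2,3) w=2 -- no cycle. Running total: 8
Add edge (2,6) w=2 -- no cycle. Running total: 10
Skip edge (3,6) w=2 -- would create cycle
Add edge (4,5) w=2 -- no cycle. Running total: 12

MST edges: (4,6,w=1), (5,8,w=1), (1,7,w=2), (1,2,w=2), (2,3,w=2), (2,6,w=2), (4,5,w=2)
Total MST weight: 1 + 1 + 2 + 2 + 2 + 2 + 2 = 12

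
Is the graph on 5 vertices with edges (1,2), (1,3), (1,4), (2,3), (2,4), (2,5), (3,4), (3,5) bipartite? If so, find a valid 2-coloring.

Step 1: Attempt 2-coloring using BFS:
  Start at vertex 1, assign color 0
  Color vertex 2 with color 1 (neighbor of 1)
  Color vertex 3 with color 1 (neighbor of 1)
  Color vertex 4 with color 1 (neighbor of 1)

Step 2: Conflict found! Vertices 2 and 3 are adjacent but have the same color.
This means the graph contains an odd cycle.

The graph is NOT bipartite.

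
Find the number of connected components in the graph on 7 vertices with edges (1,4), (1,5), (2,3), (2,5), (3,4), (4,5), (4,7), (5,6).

Step 1: Build adjacency list from edges:
  1: 4, 5
  2: 3, 5
  3: 2, 4
  4: 1, 3, 5, 7
  5: 1, 2, 4, 6
  6: 5
  7: 4

Step 2: Run BFS/DFS from vertex 1:
  Visited: {1, 4, 5, 3, 7, 2, 6}
  Reached 7 of 7 vertices

Step 3: All 7 vertices reached from vertex 1, so the graph is connected.
Number of connected components: 1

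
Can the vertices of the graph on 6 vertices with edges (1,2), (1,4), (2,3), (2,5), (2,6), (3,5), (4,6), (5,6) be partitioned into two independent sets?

Step 1: Attempt 2-coloring using BFS:
  Start at vertex 1, assign color 0
  Color vertex 2 with color 1 (neighbor of 1)
  Color vertex 4 with color 1 (neighbor of 1)
  Color vertex 3 with color 0 (neighbor of 2)
  Color vertex 5 with color 0 (neighbor of 2)
  Color vertex 6 with color 0 (neighbor of 2)

Step 2: Conflict found! Vertices 3 and 5 are adjacent but have the same color.
This means the graph contains an odd cycle.

The graph is NOT bipartite.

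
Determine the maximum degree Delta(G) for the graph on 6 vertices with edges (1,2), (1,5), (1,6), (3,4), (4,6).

Step 1: Count edges incident to each vertex:
  deg(1) = 3 (neighbors: 2, 5, 6)
  deg(2) = 1 (neighbors: 1)
  deg(3) = 1 (neighbors: 4)
  deg(4) = 2 (neighbors: 3, 6)
  deg(5) = 1 (neighbors: 1)
  deg(6) = 2 (neighbors: 1, 4)

Step 2: Find maximum:
  max(3, 1, 1, 2, 1, 2) = 3 (vertex 1)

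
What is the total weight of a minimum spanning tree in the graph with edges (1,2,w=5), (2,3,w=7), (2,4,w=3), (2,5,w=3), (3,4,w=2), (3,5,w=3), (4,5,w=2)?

Apply Kruskal's algorithm (sort edges by weight, add if no cycle):

Sorted edges by weight:
  (3,4) w=2
  (4,5) w=2
  (2,4) w=3
  (2,5) w=3
  (3,5) w=3
  (1,2) w=5
  (2,3) w=7

Add edge (3,4) w=2 -- no cycle. Running total: 2
Add edge (4,5) w=2 -- no cycle. Running total: 4
Add edge (2,4) w=3 -- no cycle. Running total: 7
Skip edge (2,5) w=3 -- would create cycle
Skip edge (3,5) w=3 -- would create cycle
Add edge (1,2) w=5 -- no cycle. Running total: 12

MST edges: (3,4,w=2), (4,5,w=2), (2,4,w=3), (1,2,w=5)
Total MST weight: 2 + 2 + 3 + 5 = 12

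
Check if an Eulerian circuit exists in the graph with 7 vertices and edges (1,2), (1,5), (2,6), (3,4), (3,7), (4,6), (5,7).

Step 1: Find the degree of each vertex:
  deg(1) = 2
  deg(2) = 2
  deg(3) = 2
  deg(4) = 2
  deg(5) = 2
  deg(6) = 2
  deg(7) = 2

Step 2: Count vertices with odd degree:
  All vertices have even degree (0 odd-degree vertices)

Step 3: Apply Euler's theorem:
  - Eulerian circuit exists iff graph is connected and all vertices have even degree
  - Eulerian path exists iff graph is connected and has 0 or 2 odd-degree vertices

Graph is connected with 0 odd-degree vertices.
Both Eulerian circuit and Eulerian path exist.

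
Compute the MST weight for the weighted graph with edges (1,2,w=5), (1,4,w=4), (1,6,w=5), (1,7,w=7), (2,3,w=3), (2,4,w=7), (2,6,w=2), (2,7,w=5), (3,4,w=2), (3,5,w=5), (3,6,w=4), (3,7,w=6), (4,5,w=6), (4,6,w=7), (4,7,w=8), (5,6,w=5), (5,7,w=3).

Apply Kruskal's algorithm (sort edges by weight, add if no cycle):

Sorted edges by weight:
  (2,6) w=2
  (3,4) w=2
  (2,3) w=3
  (5,7) w=3
  (1,4) w=4
  (3,6) w=4
  (1,2) w=5
  (1,6) w=5
  (2,7) w=5
  (3,5) w=5
  (5,6) w=5
  (3,7) w=6
  (4,5) w=6
  (1,7) w=7
  (2,4) w=7
  (4,6) w=7
  (4,7) w=8

Add edge (2,6) w=2 -- no cycle. Running total: 2
Add edge (3,4) w=2 -- no cycle. Running total: 4
Add edge (2,3) w=3 -- no cycle. Running total: 7
Add edge (5,7) w=3 -- no cycle. Running total: 10
Add edge (1,4) w=4 -- no cycle. Running total: 14
Skip edge (3,6) w=4 -- would create cycle
Skip edge (1,2) w=5 -- would create cycle
Skip edge (1,6) w=5 -- would create cycle
Add edge (2,7) w=5 -- no cycle. Running total: 19

MST edges: (2,6,w=2), (3,4,w=2), (2,3,w=3), (5,7,w=3), (1,4,w=4), (2,7,w=5)
Total MST weight: 2 + 2 + 3 + 3 + 4 + 5 = 19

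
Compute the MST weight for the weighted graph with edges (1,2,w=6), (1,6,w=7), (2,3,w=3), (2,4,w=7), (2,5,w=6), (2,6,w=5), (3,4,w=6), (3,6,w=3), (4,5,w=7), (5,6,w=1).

Apply Kruskal's algorithm (sort edges by weight, add if no cycle):

Sorted edges by weight:
  (5,6) w=1
  (2,3) w=3
  (3,6) w=3
  (2,6) w=5
  (1,2) w=6
  (2,5) w=6
  (3,4) w=6
  (1,6) w=7
  (2,4) w=7
  (4,5) w=7

Add edge (5,6) w=1 -- no cycle. Running total: 1
Add edge (2,3) w=3 -- no cycle. Running total: 4
Add edge (3,6) w=3 -- no cycle. Running total: 7
Skip edge (2,6) w=5 -- would create cycle
Add edge (1,2) w=6 -- no cycle. Running total: 13
Skip edge (2,5) w=6 -- would create cycle
Add edge (3,4) w=6 -- no cycle. Running total: 19

MST edges: (5,6,w=1), (2,3,w=3), (3,6,w=3), (1,2,w=6), (3,4,w=6)
Total MST weight: 1 + 3 + 3 + 6 + 6 = 19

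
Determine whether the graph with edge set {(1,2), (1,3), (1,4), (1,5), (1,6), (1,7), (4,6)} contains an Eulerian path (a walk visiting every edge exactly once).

Step 1: Find the degree of each vertex:
  deg(1) = 6
  deg(2) = 1
  deg(3) = 1
  deg(4) = 2
  deg(5) = 1
  deg(6) = 2
  deg(7) = 1

Step 2: Count vertices with odd degree:
  Odd-degree vertices: 2, 3, 5, 7 (4 total)

Step 3: Apply Euler's theorem:
  - Eulerian circuit exists iff graph is connected and all vertices have even degree
  - Eulerian path exists iff graph is connected and has 0 or 2 odd-degree vertices

Graph has 4 odd-degree vertices (need 0 or 2).
Neither Eulerian path nor Eulerian circuit exists.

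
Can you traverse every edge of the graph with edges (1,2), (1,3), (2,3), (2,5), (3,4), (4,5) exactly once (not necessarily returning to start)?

Step 1: Find the degree of each vertex:
  deg(1) = 2
  deg(2) = 3
  deg(3) = 3
  deg(4) = 2
  deg(5) = 2

Step 2: Count vertices with odd degree:
  Odd-degree vertices: 2, 3 (2 total)

Step 3: Apply Euler's theorem:
  - Eulerian circuit exists iff graph is connected and all vertices have even degree
  - Eulerian path exists iff graph is connected and has 0 or 2 odd-degree vertices

Graph is connected with exactly 2 odd-degree vertices (2, 3).
Eulerian path exists (starting and ending at the odd-degree vertices), but no Eulerian circuit.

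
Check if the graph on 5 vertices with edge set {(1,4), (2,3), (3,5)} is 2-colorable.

Step 1: Attempt 2-coloring using BFS:
  Start at vertex 1, assign color 0
  Color vertex 4 with color 1 (neighbor of 1)
  Start new component at vertex 2, assign color 0
  Color vertex 3 with color 1 (neighbor of 2)
  Color vertex 5 with color 0 (neighbor of 3)

Step 2: 2-coloring succeeded. No conflicts found.
  Set A (color 0): {1, 2, 5}
  Set B (color 1): {3, 4}

The graph is bipartite with partition {1, 2, 5}, {3, 4}.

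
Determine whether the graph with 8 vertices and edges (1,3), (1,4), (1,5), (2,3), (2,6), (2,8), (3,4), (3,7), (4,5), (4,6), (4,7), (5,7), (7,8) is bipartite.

Step 1: Attempt 2-coloring using BFS:
  Start at vertex 1, assign color 0
  Color vertex 3 with color 1 (neighbor of 1)
  Color vertex 4 with color 1 (neighbor of 1)
  Color vertex 5 with color 1 (neighbor of 1)
  Color vertex 2 with color 0 (neighbor of 3)

Step 2: Conflict found! Vertices 3 and 4 are adjacent but have the same color.
This means the graph contains an odd cycle.

The graph is NOT bipartite.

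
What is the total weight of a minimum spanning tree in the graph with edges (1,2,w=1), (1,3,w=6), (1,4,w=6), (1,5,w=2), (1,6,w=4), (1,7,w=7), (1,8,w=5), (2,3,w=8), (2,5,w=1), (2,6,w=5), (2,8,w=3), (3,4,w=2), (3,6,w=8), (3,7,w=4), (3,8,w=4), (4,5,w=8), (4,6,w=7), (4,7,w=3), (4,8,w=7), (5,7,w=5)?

Apply Kruskal's algorithm (sort edges by weight, add if no cycle):

Sorted edges by weight:
  (1,2) w=1
  (2,5) w=1
  (1,5) w=2
  (3,4) w=2
  (2,8) w=3
  (4,7) w=3
  (1,6) w=4
  (3,7) w=4
  (3,8) w=4
  (1,8) w=5
  (2,6) w=5
  (5,7) w=5
  (1,3) w=6
  (1,4) w=6
  (1,7) w=7
  (4,6) w=7
  (4,8) w=7
  (2,3) w=8
  (3,6) w=8
  (4,5) w=8

Add edge (1,2) w=1 -- no cycle. Running total: 1
Add edge (2,5) w=1 -- no cycle. Running total: 2
Skip edge (1,5) w=2 -- would create cycle
Add edge (3,4) w=2 -- no cycle. Running total: 4
Add edge (2,8) w=3 -- no cycle. Running total: 7
Add edge (4,7) w=3 -- no cycle. Running total: 10
Add edge (1,6) w=4 -- no cycle. Running total: 14
Skip edge (3,7) w=4 -- would create cycle
Add edge (3,8) w=4 -- no cycle. Running total: 18

MST edges: (1,2,w=1), (2,5,w=1), (3,4,w=2), (2,8,w=3), (4,7,w=3), (1,6,w=4), (3,8,w=4)
Total MST weight: 1 + 1 + 2 + 3 + 3 + 4 + 4 = 18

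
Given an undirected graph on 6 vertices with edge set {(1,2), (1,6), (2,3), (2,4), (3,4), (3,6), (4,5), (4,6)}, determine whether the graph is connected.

Step 1: Build adjacency list from edges:
  1: 2, 6
  2: 1, 3, 4
  3: 2, 4, 6
  4: 2, 3, 5, 6
  5: 4
  6: 1, 3, 4

Step 2: Run BFS/DFS from vertex 1:
  Visited: {1, 2, 6, 3, 4, 5}
  Reached 6 of 6 vertices

Step 3: All 6 vertices reached from vertex 1, so the graph is connected.
Answer: Yes, the graph is connected.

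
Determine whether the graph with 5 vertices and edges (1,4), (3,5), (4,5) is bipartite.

Step 1: Attempt 2-coloring using BFS:
  Start at vertex 1, assign color 0
  Color vertex 4 with color 1 (neighbor of 1)
  Color vertex 5 with color 0 (neighbor of 4)
  Color vertex 3 with color 1 (neighbor of 5)
  Start new component at vertex 2, assign color 0

Step 2: 2-coloring succeeded. No conflicts found.
  Set A (color 0): {1, 2, 5}
  Set B (color 1): {3, 4}

The graph is bipartite with partition {1, 2, 5}, {3, 4}.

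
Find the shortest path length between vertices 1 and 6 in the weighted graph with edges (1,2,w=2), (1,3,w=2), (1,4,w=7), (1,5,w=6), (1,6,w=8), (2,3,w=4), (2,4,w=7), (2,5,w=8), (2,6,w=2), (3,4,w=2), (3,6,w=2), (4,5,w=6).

Step 1: Build adjacency list with weights:
  1: 2(w=2), 3(w=2), 4(w=7), 5(w=6), 6(w=8)
  2: 1(w=2), 3(w=4), 4(w=7), 5(w=8), 6(w=2)
  3: 1(w=2), 2(w=4), 4(w=2), 6(w=2)
  4: 1(w=7), 2(w=7), 3(w=2), 5(w=6)
  5: 1(w=6), 2(w=8), 4(w=6)
  6: 1(w=8), 2(w=2), 3(w=2)

Step 2: Apply Dijkstra's algorithm from vertex 1:
  Visit vertex 1 (distance=0)
    Update dist[2] = 2
    Update dist[3] = 2
    Update dist[4] = 7
    Update dist[5] = 6
    Update dist[6] = 8
  Visit vertex 2 (distance=2)
    Update dist[6] = 4
  Visit vertex 3 (distance=2)
    Update dist[4] = 4
  Visit vertex 4 (distance=4)
  Visit vertex 6 (distance=4)

Step 3: Shortest path: 1 -> 3 -> 6
Total weight: 2 + 2 = 4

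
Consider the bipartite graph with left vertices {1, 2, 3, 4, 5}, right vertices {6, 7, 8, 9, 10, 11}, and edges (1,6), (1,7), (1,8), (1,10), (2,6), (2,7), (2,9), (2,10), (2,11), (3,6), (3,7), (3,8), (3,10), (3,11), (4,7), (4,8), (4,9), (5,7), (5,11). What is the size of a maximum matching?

Step 1: List the neighbors of each left vertex:
  1: 6, 7, 8, 10
  2: 6, 7, 9, 10, 11
  3: 6, 7, 8, 10, 11
  4: 7, 8, 9
  5: 7, 11

Step 2: Greedily match left vertices, then look for augmenting paths:
  Match 1 -- 6
  Match 2 -- 7
  Match 3 -- 8
  Match 4 -- 9
  Match 5 -- 11
  No augmenting path remains.

Step 3: Verify this is maximum:
  Matching size 5 = min(|L|, |R|) = min(5, 6), which is an upper bound, so this matching is maximum.

Maximum matching: {(1,6), (2,7), (3,8), (4,9), (5,11)}
Size: 5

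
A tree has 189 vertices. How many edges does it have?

A tree on n vertices always has exactly n - 1 edges.
For n = 189: edges = 189 - 1 = 188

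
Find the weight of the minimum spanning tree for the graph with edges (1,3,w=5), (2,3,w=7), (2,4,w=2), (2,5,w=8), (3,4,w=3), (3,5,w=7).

Apply Kruskal's algorithm (sort edges by weight, add if no cycle):

Sorted edges by weight:
  (2,4) w=2
  (3,4) w=3
  (1,3) w=5
  (2,3) w=7
  (3,5) w=7
  (2,5) w=8

Add edge (2,4) w=2 -- no cycle. Running total: 2
Add edge (3,4) w=3 -- no cycle. Running total: 5
Add edge (1,3) w=5 -- no cycle. Running total: 10
Skip edge (2,3) w=7 -- would create cycle
Add edge (3,5) w=7 -- no cycle. Running total: 17

MST edges: (2,4,w=2), (3,4,w=3), (1,3,w=5), (3,5,w=7)
Total MST weight: 2 + 3 + 5 + 7 = 17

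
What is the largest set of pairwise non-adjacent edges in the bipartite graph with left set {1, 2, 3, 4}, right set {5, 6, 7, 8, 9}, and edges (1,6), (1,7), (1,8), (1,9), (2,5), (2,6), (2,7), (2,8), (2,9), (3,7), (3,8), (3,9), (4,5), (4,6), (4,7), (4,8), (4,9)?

Step 1: List the neighbors of each left vertex:
  1: 6, 7, 8, 9
  2: 5, 6, 7, 8, 9
  3: 7, 8, 9
  4: 5, 6, 7, 8, 9

Step 2: Greedily match left vertices, then look for augmenting paths:
  Match 1 -- 6
  Match 2 -- 5
  Match 3 -- 7
  Match 4 -- 8
  No augmenting path remains.

Step 3: Verify this is maximum:
  Matching size 4 = min(|L|, |R|) = min(4, 5), which is an upper bound, so this matching is maximum.

Maximum matching: {(1,6), (2,5), (3,7), (4,8)}
Size: 4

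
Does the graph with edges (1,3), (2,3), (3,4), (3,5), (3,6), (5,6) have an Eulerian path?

Step 1: Find the degree of each vertex:
  deg(1) = 1
  deg(2) = 1
  deg(3) = 5
  deg(4) = 1
  deg(5) = 2
  deg(6) = 2

Step 2: Count vertices with odd degree:
  Odd-degree vertices: 1, 2, 3, 4 (4 total)

Step 3: Apply Euler's theorem:
  - Eulerian circuit exists iff graph is connected and all vertices have even degree
  - Eulerian path exists iff graph is connected and has 0 or 2 odd-degree vertices

Graph has 4 odd-degree vertices (need 0 or 2).
Neither Eulerian path nor Eulerian circuit exists.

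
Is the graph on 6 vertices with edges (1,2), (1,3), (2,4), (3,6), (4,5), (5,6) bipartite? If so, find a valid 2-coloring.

Step 1: Attempt 2-coloring using BFS:
  Start at vertex 1, assign color 0
  Color vertex 2 with color 1 (neighbor of 1)
  Color vertex 3 with color 1 (neighbor of 1)
  Color vertex 4 with color 0 (neighbor of 2)
  Color vertex 6 with color 0 (neighbor of 3)
  Color vertex 5 with color 1 (neighbor of 4)

Step 2: 2-coloring succeeded. No conflicts found.
  Set A (color 0): {1, 4, 6}
  Set B (color 1): {2, 3, 5}

The graph is bipartite with partition {1, 4, 6}, {2, 3, 5}.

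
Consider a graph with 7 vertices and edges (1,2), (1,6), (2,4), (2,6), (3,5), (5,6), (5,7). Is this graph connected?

Step 1: Build adjacency list from edges:
  1: 2, 6
  2: 1, 4, 6
  3: 5
  4: 2
  5: 3, 6, 7
  6: 1, 2, 5
  7: 5

Step 2: Run BFS/DFS from vertex 1:
  Visited: {1, 2, 6, 4, 5, 3, 7}
  Reached 7 of 7 vertices

Step 3: All 7 vertices reached from vertex 1, so the graph is connected.
Answer: Yes, the graph is connected.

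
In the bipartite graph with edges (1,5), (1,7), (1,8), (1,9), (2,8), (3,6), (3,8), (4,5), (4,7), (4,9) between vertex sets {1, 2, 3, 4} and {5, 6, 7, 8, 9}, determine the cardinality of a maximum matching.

Step 1: List the neighbors of each left vertex:
  1: 5, 7, 8, 9
  2: 8
  3: 6, 8
  4: 5, 7, 9

Step 2: Greedily match left vertices, then look for augmenting paths:
  Match 1 -- 5
  Match 2 -- 8
  Match 3 -- 6
  Match 4 -- 7
  No augmenting path remains.

Step 3: Verify this is maximum:
  Matching size 4 = min(|L|, |R|) = min(4, 5), which is an upper bound, so this matching is maximum.

Maximum matching: {(1,5), (2,8), (3,6), (4,7)}
Size: 4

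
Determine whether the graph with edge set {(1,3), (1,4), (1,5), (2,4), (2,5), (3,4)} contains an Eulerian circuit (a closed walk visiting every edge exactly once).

Step 1: Find the degree of each vertex:
  deg(1) = 3
  deg(2) = 2
  deg(3) = 2
  deg(4) = 3
  deg(5) = 2

Step 2: Count vertices with odd degree:
  Odd-degree vertices: 1, 4 (2 total)

Step 3: Apply Euler's theorem:
  - Eulerian circuit exists iff graph is connected and all vertices have even degree
  - Eulerian path exists iff graph is connected and has 0 or 2 odd-degree vertices

Graph is connected with exactly 2 odd-degree vertices (1, 4).
Eulerian path exists (starting and ending at the odd-degree vertices), but no Eulerian circuit.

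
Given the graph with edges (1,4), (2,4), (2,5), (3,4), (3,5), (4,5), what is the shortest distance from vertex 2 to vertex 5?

Step 1: Build adjacency list:
  1: 4
  2: 4, 5
  3: 4, 5
  4: 1, 2, 3, 5
  5: 2, 3, 4

Step 2: BFS from vertex 2 to find shortest path to 5:
  vertex 4 reached at distance 1
  vertex 5 reached at distance 1

Step 3: Shortest path: 2 -> 5
Path length: 1 edge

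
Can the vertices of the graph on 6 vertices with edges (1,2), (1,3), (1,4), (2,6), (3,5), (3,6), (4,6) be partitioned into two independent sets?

Step 1: Attempt 2-coloring using BFS:
  Start at vertex 1, assign color 0
  Color vertex 2 with color 1 (neighbor of 1)
  Color vertex 3 with color 1 (neighbor of 1)
  Color vertex 4 with color 1 (neighbor of 1)
  Color vertex 6 with color 0 (neighbor of 2)
  Color vertex 5 with color 0 (neighbor of 3)

Step 2: 2-coloring succeeded. No conflicts found.
  Set A (color 0): {1, 5, 6}
  Set B (color 1): {2, 3, 4}

The graph is bipartite with partition {1, 5, 6}, {2, 3, 4}.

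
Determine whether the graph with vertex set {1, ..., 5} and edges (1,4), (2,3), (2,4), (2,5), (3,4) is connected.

Step 1: Build adjacency list from edges:
  1: 4
  2: 3, 4, 5
  3: 2, 4
  4: 1, 2, 3
  5: 2

Step 2: Run BFS/DFS from vertex 1:
  Visited: {1, 4, 2, 3, 5}
  Reached 5 of 5 vertices

Step 3: All 5 vertices reached from vertex 1, so the graph is connected.
Answer: Yes, the graph is connected.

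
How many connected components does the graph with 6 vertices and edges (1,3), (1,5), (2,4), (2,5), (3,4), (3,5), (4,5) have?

Step 1: Build adjacency list from edges:
  1: 3, 5
  2: 4, 5
  3: 1, 4, 5
  4: 2, 3, 5
  5: 1, 2, 3, 4
  6: (none)

Step 2: Run BFS/DFS from vertex 1:
  Visited: {1, 3, 5, 4, 2}
  Reached 5 of 6 vertices

Step 3: Only 5 of 6 vertices reached. Graph is disconnected.
Connected components: {1, 2, 3, 4, 5}, {6}
Number of connected components: 2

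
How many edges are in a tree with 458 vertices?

A tree on n vertices always has exactly n - 1 edges.
For n = 458: edges = 458 - 1 = 457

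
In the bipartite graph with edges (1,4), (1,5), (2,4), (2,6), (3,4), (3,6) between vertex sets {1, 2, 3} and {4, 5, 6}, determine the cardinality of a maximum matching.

Step 1: List the neighbors of each left vertex:
  1: 4, 5
  2: 4, 6
  3: 4, 6

Step 2: Greedily match left vertices, then look for augmenting paths:
  Match 1 -- 5
  Match 2 -- 6
  Match 3 -- 4
  No augmenting path remains.

Step 3: Verify this is maximum:
  Matching size 3 = min(|L|, |R|) = min(3, 3), which is an upper bound, so this matching is maximum.

Maximum matching: {(1,5), (2,6), (3,4)}
Size: 3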